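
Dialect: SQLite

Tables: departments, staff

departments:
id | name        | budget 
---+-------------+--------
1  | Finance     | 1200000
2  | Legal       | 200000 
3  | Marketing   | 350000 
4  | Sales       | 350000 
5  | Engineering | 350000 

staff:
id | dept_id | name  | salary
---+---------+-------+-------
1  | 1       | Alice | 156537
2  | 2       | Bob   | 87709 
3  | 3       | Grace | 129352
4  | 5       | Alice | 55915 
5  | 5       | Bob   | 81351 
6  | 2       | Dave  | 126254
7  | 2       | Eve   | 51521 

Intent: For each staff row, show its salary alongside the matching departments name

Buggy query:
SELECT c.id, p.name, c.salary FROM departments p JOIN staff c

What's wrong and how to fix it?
Bug: Missing join condition: each staff row is matched to all departments rows instead of just its own

Fix: Add ON c.dept_id = p.id to the JOIN

Corrected query:
SELECT c.id, p.name, c.salary FROM departments p JOIN staff c ON c.dept_id = p.id

Result:
id | name        | salary
---+-------------+-------
1  | Finance     | 156537
2  | Legal       | 87709 
3  | Marketing   | 129352
4  | Engineering | 55915 
5  | Engineering | 81351 
6  | Legal       | 126254
7  | Legal       | 51521 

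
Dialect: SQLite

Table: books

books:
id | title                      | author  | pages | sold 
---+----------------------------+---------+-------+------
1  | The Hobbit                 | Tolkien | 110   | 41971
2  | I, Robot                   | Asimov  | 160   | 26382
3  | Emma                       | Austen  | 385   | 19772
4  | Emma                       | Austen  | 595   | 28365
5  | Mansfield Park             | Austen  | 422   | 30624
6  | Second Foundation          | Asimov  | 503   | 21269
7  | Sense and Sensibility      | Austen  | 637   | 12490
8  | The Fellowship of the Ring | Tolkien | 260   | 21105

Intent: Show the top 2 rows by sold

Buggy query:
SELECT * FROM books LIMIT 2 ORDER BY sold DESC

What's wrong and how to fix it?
Bug: ORDER BY cannot follow LIMIT; LIMIT is the final clause

Fix: Sort with ORDER BY, then apply LIMIT

Corrected query:
SELECT * FROM books ORDER BY sold DESC LIMIT 2

Result:
id | title          | author  | pages | sold 
---+----------------+---------+-------+------
1  | The Hobbit     | Tolkien | 110   | 41971
5  | Mansfield Park | Austen  | 422   | 30624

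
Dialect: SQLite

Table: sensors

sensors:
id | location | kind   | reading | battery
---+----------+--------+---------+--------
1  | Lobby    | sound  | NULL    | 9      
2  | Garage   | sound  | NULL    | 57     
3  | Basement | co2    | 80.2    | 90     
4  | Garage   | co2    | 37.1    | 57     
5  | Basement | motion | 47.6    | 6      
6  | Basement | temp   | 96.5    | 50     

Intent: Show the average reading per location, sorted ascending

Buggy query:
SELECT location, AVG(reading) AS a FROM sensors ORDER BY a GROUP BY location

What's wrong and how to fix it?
Bug: ORDER BY appears before GROUP BY; SQL clause order requires GROUP BY first

Fix: Reorder: SELECT … FROM … GROUP BY … ORDER BY …

Corrected query:
SELECT location, AVG(reading) AS a FROM sensors GROUP BY location ORDER BY a

Result:
location | a        
---------+----------
Lobby    | NULL     
Garage   | 37.1     
Basement | 74.766667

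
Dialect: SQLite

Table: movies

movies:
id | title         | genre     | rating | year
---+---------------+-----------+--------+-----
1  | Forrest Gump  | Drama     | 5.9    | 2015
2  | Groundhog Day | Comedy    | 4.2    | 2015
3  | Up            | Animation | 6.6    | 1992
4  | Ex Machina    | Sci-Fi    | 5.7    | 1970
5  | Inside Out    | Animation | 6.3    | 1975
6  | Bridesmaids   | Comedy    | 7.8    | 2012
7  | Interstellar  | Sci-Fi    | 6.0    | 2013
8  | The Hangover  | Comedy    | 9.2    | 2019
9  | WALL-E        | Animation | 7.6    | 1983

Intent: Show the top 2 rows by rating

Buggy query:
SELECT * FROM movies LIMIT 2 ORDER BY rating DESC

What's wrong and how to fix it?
Bug: ORDER BY cannot follow LIMIT; LIMIT is the final clause

Fix: Sort with ORDER BY, then apply LIMIT

Corrected query:
SELECT * FROM movies ORDER BY rating DESC LIMIT 2

Result:
id | title        | genre  | rating | year
---+--------------+--------+--------+-----
8  | The Hangover | Comedy | 9.2    | 2019
6  | Bridesmaids  | Comedy | 7.8    | 2012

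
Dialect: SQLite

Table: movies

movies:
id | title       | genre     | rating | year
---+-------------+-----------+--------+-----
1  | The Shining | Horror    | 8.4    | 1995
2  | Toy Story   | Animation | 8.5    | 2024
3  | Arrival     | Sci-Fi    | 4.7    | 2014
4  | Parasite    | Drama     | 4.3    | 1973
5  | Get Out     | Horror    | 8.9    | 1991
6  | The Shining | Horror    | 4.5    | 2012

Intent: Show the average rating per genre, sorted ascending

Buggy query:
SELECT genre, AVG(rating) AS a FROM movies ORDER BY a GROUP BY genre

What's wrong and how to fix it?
Bug: ORDER BY appears before GROUP BY; SQL clause order requires GROUP BY first

Fix: Reorder: SELECT … FROM … GROUP BY … ORDER BY …

Corrected query:
SELECT genre, AVG(rating) AS a FROM movies GROUP BY genre ORDER BY a

Result:
genre     | a       
----------+---------
Drama     | 4.3     
Sci-Fi    | 4.7     
Horror    | 7.266667
Animation | 8.5     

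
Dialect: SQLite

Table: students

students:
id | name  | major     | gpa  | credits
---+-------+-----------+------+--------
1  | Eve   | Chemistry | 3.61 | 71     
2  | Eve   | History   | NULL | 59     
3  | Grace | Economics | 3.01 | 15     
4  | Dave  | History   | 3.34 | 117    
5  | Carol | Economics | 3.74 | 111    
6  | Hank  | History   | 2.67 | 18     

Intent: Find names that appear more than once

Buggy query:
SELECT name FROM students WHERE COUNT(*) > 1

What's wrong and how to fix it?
Bug: WHERE can't reference COUNT(*); aggregates are computed after WHERE

Fix: Group first, then use HAVING for the count condition

Corrected query:
SELECT name FROM students GROUP BY name HAVING COUNT(*) > 1

Result:
name
----
Eve 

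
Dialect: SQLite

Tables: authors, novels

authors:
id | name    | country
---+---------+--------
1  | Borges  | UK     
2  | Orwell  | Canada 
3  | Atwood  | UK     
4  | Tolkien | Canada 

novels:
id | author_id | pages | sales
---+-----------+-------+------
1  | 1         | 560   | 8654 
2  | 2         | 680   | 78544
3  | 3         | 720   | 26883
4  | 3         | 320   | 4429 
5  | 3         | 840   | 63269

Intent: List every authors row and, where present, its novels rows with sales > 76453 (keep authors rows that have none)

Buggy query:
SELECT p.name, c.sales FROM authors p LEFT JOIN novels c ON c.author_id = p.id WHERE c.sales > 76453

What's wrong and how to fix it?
Bug: A WHERE condition on the right-hand table after LEFT JOIN drops unmatched parents

Fix: Move the right-table condition into the ON clause so unmatched parents are kept

Corrected query:
SELECT p.name, c.sales FROM authors p LEFT JOIN novels c ON c.author_id = p.id AND c.sales > 76453

Result:
name    | sales
--------+------
Borges  | NULL 
Orwell  | 78544
Atwood  | NULL 
Tolkien | NULL 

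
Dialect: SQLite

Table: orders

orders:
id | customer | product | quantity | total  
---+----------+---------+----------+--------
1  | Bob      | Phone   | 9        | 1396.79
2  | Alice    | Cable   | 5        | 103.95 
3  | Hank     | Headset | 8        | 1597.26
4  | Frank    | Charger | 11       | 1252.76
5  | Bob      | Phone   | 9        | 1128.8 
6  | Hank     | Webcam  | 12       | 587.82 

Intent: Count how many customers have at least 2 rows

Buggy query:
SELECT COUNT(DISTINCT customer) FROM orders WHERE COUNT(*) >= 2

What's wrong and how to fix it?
Bug: WHERE filters individual rows, not groups, so a group-level COUNT is invalid there

Fix: Use a subquery that GROUPs and filters with HAVING, then count its rows

Corrected query:
SELECT COUNT(*) FROM (SELECT customer FROM orders GROUP BY customer HAVING COUNT(*) >= 2)

Result:
COUNT(*)
--------
2       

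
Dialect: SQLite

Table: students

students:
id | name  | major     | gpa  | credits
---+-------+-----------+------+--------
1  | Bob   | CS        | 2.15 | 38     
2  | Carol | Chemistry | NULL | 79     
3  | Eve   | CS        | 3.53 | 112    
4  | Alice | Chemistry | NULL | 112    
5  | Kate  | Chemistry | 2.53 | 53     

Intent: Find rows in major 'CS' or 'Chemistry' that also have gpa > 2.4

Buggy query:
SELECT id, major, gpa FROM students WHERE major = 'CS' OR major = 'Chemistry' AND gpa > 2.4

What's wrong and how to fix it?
Bug: AND binds tighter than OR, so this parses as major = 'CS' OR (major = 'Chemistry' AND gpa > 2.4)

Fix: Group the OR with parentheses (or use IN), then AND the threshold

Corrected query:
SELECT id, major, gpa FROM students WHERE (major = 'CS' OR major = 'Chemistry') AND gpa > 2.4

Result:
id | major     | gpa 
---+-----------+-----
3  | CS        | 3.53
5  | Chemistry | 2.53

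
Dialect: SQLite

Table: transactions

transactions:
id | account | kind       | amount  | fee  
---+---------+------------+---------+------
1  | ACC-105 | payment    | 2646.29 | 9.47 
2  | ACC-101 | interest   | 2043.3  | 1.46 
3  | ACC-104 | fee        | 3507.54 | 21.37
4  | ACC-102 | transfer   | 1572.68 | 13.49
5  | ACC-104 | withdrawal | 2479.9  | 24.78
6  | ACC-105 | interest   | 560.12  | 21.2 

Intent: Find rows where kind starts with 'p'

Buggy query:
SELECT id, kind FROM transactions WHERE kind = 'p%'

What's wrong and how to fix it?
Bug: Wildcards only work with LIKE; '=' treats '%' as a literal character

Fix: Replace '=' with LIKE so 'p%' is treated as a pattern

Corrected query:
SELECT id, kind FROM transactions WHERE kind LIKE 'p%'

Result:
id | kind   
---+--------
1  | payment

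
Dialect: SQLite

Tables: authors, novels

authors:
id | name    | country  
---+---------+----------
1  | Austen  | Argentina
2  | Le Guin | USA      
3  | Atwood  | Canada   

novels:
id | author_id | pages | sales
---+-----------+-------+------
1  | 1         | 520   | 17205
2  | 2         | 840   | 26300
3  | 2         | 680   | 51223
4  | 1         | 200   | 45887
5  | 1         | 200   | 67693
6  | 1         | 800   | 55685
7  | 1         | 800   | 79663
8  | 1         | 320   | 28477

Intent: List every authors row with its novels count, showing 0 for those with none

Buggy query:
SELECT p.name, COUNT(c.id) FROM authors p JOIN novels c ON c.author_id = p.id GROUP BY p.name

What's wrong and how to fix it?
Bug: INNER JOIN drops authors rows that have no matching novels rows

Fix: Switch to LEFT JOIN to retain unmatched parent rows

Corrected query:
SELECT p.name, COUNT(c.id) FROM authors p LEFT JOIN novels c ON c.author_id = p.id GROUP BY p.name

Result:
name    | COUNT(c.id)
--------+------------
Atwood  | 0          
Austen  | 6          
Le Guin | 2          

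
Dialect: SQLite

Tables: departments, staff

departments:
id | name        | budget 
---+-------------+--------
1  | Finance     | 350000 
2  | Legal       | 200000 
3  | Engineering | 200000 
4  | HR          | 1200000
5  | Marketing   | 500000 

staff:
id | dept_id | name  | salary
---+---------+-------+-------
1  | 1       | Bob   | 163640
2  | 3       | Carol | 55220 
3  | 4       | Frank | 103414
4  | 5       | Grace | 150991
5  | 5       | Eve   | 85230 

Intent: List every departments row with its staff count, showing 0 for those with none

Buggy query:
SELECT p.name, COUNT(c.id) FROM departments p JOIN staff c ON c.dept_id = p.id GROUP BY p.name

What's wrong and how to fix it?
Bug: An inner join excludes parents with zero children

Fix: Switch to LEFT JOIN to retain unmatched parent rows

Corrected query:
SELECT p.name, COUNT(c.id) FROM departments p LEFT JOIN staff c ON c.dept_id = p.id GROUP BY p.name

Result:
name        | COUNT(c.id)
------------+------------
Engineering | 1          
Finance     | 1          
HR          | 1          
Legal       | 0          
Marketing   | 2          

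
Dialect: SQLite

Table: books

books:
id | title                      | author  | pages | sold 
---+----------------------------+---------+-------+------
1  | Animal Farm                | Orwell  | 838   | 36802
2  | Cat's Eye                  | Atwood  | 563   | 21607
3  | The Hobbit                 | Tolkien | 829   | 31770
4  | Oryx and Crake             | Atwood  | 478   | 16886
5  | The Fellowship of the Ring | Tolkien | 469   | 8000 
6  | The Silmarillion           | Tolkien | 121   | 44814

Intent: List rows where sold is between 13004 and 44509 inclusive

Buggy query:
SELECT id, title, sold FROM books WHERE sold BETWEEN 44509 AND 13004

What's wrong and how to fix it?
Bug: The bounds are reversed; BETWEEN a AND b requires a <= b to match anything

Fix: Swap the bounds so the smaller value comes first

Corrected query:
SELECT id, title, sold FROM books WHERE sold BETWEEN 13004 AND 44509

Result:
id | title          | sold 
---+----------------+------
1  | Animal Farm    | 36802
2  | Cat's Eye      | 21607
3  | The Hobbit     | 31770
4  | Oryx and Crake | 16886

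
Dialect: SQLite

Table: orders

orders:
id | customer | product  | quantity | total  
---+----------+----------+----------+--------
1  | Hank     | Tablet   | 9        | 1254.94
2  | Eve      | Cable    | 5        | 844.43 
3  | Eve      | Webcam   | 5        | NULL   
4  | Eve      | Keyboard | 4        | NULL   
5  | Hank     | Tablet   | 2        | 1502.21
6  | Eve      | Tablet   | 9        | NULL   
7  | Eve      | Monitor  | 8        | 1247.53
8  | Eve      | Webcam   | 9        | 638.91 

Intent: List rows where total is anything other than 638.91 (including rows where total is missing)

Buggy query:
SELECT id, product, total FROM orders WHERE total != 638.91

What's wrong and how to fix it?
Bug: 'total != 638.91' is unknown when total is NULL, so NULL rows are silently excluded

Fix: Add an explicit OR total IS NULL to include the missing-value rows

Corrected query:
SELECT id, product, total FROM orders WHERE total != 638.91 OR total IS NULL

Result:
id | product  | total  
---+----------+--------
1  | Tablet   | 1254.94
2  | Cable    | 844.43 
3  | Webcam   | NULL   
4  | Keyboard | NULL   
5  | Tablet   | 1502.21
6  | Tablet   | NULL   
7  | Monitor  | 1247.53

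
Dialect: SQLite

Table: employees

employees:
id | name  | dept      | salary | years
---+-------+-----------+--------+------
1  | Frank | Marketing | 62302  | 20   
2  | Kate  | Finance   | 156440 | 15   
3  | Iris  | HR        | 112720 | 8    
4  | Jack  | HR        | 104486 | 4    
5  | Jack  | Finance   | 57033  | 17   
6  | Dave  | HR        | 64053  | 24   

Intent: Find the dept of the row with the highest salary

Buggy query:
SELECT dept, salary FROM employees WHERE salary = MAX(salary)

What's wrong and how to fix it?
Bug: MAX(salary) is an aggregate and cannot be used directly in WHERE

Fix: Wrap MAX in a scalar subquery so WHERE compares against a single value

Corrected query:
SELECT dept, salary FROM employees WHERE salary = (SELECT MAX(salary) FROM employees)

Result:
dept    | salary
--------+-------
Finance | 156440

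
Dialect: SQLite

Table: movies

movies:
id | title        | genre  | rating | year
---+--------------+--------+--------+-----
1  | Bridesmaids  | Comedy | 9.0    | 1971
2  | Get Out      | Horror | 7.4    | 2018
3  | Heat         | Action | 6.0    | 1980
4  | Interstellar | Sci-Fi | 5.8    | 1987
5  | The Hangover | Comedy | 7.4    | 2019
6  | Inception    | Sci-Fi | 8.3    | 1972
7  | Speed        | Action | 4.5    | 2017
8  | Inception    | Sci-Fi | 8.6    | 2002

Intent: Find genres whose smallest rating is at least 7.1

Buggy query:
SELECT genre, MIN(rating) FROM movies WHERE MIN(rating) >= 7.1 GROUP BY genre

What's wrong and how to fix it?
Bug: Aggregates like MIN are computed per group after WHERE runs

Fix: Replace WHERE with HAVING after the GROUP BY

Corrected query:
SELECT genre, MIN(rating) FROM movies GROUP BY genre HAVING MIN(rating) >= 7.1

Result:
genre  | MIN(rating)
-------+------------
Comedy | 7.4        
Horror | 7.4        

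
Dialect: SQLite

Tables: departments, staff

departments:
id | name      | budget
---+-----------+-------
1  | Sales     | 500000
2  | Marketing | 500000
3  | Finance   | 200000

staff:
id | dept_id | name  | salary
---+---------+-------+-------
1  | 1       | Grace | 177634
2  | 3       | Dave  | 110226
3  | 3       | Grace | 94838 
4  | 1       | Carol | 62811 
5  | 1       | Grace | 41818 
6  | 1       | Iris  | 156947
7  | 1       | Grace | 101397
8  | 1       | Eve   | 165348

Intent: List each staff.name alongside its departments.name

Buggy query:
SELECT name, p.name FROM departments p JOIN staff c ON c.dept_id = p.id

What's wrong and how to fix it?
Bug: 'name' exists in both joined tables, so the database can't tell which one is meant

Fix: Prefix ambiguous columns with the table alias

Corrected query:
SELECT c.name, p.name FROM departments p JOIN staff c ON c.dept_id = p.id

Result:
name  | name   
------+--------
Grace | Sales  
Dave  | Finance
Grace | Finance
Carol | Sales  
Grace | Sales  
Iris  | Sales  
Grace | Sales  
Eve   | Sales  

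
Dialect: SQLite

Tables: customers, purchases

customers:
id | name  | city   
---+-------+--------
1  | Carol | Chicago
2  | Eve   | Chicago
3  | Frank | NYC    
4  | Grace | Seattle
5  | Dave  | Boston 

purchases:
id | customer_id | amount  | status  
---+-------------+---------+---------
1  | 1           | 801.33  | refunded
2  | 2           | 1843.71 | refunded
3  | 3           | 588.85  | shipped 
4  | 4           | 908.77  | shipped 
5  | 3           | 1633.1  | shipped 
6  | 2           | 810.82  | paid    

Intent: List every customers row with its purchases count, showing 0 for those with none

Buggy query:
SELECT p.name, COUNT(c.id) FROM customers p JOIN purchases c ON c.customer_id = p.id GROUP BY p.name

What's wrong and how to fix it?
Bug: INNER JOIN drops customers rows that have no matching purchases rows

Fix: Switch to LEFT JOIN to retain unmatched parent rows

Corrected query:
SELECT p.name, COUNT(c.id) FROM customers p LEFT JOIN purchases c ON c.customer_id = p.id GROUP BY p.name

Result:
name  | COUNT(c.id)
------+------------
Carol | 1          
Dave  | 0          
Eve   | 2          
Frank | 2          
Grace | 1          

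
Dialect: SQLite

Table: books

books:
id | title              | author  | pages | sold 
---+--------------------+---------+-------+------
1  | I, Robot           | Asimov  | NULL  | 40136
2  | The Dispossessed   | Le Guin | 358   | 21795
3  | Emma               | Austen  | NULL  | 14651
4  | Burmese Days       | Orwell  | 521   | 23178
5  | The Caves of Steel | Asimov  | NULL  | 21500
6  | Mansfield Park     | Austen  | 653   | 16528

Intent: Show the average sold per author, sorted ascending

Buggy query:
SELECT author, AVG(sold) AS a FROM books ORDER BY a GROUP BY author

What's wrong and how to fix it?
Bug: ORDER BY appears before GROUP BY; SQL clause order requires GROUP BY first

Fix: Move ORDER BY to the end, after GROUP BY

Corrected query:
SELECT author, AVG(sold) AS a FROM books GROUP BY author ORDER BY a

Result:
author  | a      
--------+--------
Austen  | 15589.5
Le Guin | 21795  
Orwell  | 23178  
Asimov  | 30818  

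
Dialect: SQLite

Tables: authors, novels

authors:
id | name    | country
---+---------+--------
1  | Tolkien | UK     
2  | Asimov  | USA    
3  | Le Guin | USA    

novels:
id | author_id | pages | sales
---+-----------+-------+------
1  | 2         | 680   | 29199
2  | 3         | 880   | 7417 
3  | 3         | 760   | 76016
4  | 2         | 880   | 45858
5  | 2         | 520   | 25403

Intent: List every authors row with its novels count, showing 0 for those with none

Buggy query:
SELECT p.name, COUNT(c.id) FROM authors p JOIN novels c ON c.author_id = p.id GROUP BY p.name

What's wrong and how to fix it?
Bug: An inner join excludes parents with zero children

Fix: Use LEFT JOIN so parents without children still appear (COUNT(c.id) gives 0)

Corrected query:
SELECT p.name, COUNT(c.id) FROM authors p LEFT JOIN novels c ON c.author_id = p.id GROUP BY p.name

Result:
name    | COUNT(c.id)
--------+------------
Asimov  | 3          
Le Guin | 2          
Tolkien | 0          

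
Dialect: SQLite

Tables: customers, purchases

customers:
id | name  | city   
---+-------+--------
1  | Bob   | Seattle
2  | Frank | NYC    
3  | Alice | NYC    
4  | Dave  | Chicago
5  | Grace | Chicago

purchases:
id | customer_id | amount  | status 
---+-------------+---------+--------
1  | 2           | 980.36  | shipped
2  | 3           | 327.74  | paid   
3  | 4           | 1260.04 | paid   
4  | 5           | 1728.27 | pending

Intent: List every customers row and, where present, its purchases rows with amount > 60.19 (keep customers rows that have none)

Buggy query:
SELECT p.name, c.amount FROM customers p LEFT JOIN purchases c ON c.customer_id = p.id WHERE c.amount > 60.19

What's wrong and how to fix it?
Bug: A WHERE condition on the right-hand table after LEFT JOIN drops unmatched parents

Fix: Put 'c.amount > 60.19' in the JOIN's ON clause instead of WHERE

Corrected query:
SELECT p.name, c.amount FROM customers p LEFT JOIN purchases c ON c.customer_id = p.id AND c.amount > 60.19

Result:
name  | amount 
------+--------
Bob   | NULL   
Frank | 980.36 
Alice | 327.74 
Dave  | 1260.04
Grace | 1728.27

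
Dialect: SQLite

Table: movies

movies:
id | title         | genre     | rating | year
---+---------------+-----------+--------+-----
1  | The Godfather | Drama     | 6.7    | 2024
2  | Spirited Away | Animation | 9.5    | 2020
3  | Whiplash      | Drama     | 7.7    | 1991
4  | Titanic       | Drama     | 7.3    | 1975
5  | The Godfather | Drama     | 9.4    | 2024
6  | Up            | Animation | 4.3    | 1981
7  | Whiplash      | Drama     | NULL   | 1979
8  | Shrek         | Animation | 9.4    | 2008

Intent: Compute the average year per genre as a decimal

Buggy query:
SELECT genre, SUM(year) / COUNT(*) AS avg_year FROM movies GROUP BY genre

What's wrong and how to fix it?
Bug: SUM(year) and COUNT(*) are both integers; the division truncates the fractional part

Fix: Cast one side to REAL so the division keeps the fractional part

Corrected query:
SELECT genre, SUM(year) * 1.0 / COUNT(*) AS avg_year FROM movies GROUP BY genre

Result:
genre     | avg_year
----------+---------
Animation | 2003    
Drama     | 1998.6  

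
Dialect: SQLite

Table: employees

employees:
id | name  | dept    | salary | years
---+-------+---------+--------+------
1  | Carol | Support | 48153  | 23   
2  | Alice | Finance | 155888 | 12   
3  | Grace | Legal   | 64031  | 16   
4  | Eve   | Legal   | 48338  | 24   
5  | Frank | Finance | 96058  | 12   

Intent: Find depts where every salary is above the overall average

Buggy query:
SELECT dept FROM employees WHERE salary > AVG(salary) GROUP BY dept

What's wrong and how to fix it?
Bug: WHERE evaluates per row before aggregation, so AVG() is unavailable

Fix: Compute the overall average in a scalar subquery and compare each group's MIN against it in HAVING

Corrected query:
SELECT dept FROM employees GROUP BY dept HAVING MIN(salary) > (SELECT AVG(salary) FROM employees)

Result:
dept   
-------
Finance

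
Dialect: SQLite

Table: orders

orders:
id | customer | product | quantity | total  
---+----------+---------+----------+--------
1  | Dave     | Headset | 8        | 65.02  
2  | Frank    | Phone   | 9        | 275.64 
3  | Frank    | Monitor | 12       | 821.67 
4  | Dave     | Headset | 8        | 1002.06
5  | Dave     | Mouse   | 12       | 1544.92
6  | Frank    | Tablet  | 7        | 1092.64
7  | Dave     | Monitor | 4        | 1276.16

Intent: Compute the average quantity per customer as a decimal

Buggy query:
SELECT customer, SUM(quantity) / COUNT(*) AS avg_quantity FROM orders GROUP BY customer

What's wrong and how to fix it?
Bug: Both operands are integers, so '/' performs integer division and truncates

Fix: Multiply by 1.0 (or CAST to REAL) to force floating-point division

Corrected query:
SELECT customer, SUM(quantity) * 1.0 / COUNT(*) AS avg_quantity FROM orders GROUP BY customer

Result:
customer | avg_quantity
---------+-------------
Dave     | 8           
Frank    | 9.333333    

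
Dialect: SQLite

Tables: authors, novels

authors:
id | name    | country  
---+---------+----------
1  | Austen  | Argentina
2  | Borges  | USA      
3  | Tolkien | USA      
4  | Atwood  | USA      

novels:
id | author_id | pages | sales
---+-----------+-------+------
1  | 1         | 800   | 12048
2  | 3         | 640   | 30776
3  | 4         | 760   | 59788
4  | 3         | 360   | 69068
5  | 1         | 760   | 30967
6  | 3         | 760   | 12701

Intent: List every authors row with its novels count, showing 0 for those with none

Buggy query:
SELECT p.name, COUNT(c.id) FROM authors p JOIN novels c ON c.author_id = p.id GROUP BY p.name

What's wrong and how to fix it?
Bug: An inner join excludes parents with zero children

Fix: Switch to LEFT JOIN to retain unmatched parent rows

Corrected query:
SELECT p.name, COUNT(c.id) FROM authors p LEFT JOIN novels c ON c.author_id = p.id GROUP BY p.name

Result:
name    | COUNT(c.id)
--------+------------
Atwood  | 1          
Austen  | 2          
Borges  | 0          
Tolkien | 3          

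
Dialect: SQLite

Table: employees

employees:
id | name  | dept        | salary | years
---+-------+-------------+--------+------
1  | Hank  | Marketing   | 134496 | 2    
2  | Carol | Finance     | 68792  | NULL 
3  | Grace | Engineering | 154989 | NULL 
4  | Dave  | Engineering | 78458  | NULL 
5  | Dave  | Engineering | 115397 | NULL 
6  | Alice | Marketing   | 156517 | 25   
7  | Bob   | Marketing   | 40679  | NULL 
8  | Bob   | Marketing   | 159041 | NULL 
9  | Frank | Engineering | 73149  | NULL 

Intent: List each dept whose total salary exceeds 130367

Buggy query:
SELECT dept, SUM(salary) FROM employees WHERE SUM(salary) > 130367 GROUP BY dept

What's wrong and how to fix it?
Bug: WHERE runs before GROUP BY, so aggregates aren't available there

Fix: Use HAVING (which filters groups after aggregation) instead of WHERE

Corrected query:
SELECT dept, SUM(salary) FROM employees GROUP BY dept HAVING SUM(salary) > 130367

Result:
dept        | SUM(salary)
------------+------------
Engineering | 421993     
Marketing   | 490733     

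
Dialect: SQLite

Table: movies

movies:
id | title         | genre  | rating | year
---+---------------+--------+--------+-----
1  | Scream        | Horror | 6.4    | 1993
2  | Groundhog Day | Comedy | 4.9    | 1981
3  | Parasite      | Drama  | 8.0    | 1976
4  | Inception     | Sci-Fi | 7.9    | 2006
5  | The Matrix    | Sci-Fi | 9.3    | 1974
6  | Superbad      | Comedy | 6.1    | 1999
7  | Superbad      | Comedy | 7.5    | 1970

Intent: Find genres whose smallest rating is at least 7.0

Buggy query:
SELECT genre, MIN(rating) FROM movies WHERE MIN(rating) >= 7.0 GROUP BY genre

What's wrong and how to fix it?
Bug: Aggregates like MIN are computed per group after WHERE runs

Fix: Replace WHERE with HAVING after the GROUP BY

Corrected query:
SELECT genre, MIN(rating) FROM movies GROUP BY genre HAVING MIN(rating) >= 7.0

Result:
genre  | MIN(rating)
-------+------------
Drama  | 8          
Sci-Fi | 7.9        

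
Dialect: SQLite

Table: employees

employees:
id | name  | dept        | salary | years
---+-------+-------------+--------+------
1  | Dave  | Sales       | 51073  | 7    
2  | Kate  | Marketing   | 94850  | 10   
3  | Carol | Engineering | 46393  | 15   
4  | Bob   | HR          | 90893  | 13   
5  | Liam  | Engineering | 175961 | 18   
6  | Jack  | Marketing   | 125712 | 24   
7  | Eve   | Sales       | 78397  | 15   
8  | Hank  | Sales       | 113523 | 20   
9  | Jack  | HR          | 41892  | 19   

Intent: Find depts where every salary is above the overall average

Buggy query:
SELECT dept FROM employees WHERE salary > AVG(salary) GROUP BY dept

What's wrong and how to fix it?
Bug: AVG() is an aggregate; it can't sit directly in WHERE

Fix: Compute the overall average in a scalar subquery and compare each group's MIN against it in HAVING

Corrected query:
SELECT dept FROM employees GROUP BY dept HAVING MIN(salary) > (SELECT AVG(salary) FROM employees)

Result:
dept     
---------
Marketing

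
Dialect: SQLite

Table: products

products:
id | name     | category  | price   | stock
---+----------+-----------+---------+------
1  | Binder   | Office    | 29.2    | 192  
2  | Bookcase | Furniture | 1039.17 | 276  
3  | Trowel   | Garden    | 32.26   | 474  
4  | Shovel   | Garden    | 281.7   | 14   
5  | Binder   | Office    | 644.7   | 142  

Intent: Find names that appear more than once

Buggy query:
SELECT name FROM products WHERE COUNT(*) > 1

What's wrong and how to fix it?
Bug: COUNT(*) is an aggregate and cannot be used in WHERE

Fix: GROUP BY name, then filter groups with HAVING COUNT(*) > 1

Corrected query:
SELECT name FROM products GROUP BY name HAVING COUNT(*) > 1

Result:
name  
------
Binder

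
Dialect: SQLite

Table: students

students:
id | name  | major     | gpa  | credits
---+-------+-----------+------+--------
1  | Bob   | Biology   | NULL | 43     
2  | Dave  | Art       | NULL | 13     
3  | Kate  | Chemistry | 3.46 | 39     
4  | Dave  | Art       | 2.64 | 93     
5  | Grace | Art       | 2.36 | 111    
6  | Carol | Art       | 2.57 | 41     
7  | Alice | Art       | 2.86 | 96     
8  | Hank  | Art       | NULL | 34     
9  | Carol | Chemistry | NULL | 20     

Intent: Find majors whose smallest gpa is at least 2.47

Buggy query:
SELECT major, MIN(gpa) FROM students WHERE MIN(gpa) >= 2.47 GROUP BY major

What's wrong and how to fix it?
Bug: MIN() in WHERE is a misuse of aggregate

Fix: Use HAVING for the per-group MIN condition

Corrected query:
SELECT major, MIN(gpa) FROM students GROUP BY major HAVING MIN(gpa) >= 2.47

Result:
major     | MIN(gpa)
----------+---------
Chemistry | 3.46    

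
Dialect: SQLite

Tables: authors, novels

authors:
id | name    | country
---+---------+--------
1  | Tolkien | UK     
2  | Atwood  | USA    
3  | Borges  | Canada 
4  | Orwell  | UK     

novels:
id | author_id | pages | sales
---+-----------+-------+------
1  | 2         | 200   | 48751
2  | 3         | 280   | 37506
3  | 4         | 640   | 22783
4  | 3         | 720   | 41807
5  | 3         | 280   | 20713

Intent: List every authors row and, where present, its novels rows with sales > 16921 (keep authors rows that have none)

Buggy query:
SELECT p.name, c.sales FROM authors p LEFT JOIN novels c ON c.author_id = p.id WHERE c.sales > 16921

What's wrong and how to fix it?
Bug: Filtering c.sales in WHERE discards the NULL rows produced by LEFT JOIN, turning it into an inner join

Fix: Move the right-table condition into the ON clause so unmatched parents are kept

Corrected query:
SELECT p.name, c.sales FROM authors p LEFT JOIN novels c ON c.author_id = p.id AND c.sales > 16921

Result:
name    | sales
--------+------
Tolkien | NULL 
Atwood  | 48751
Borges  | 20713
Borges  | 37506
Borges  | 41807
Orwell  | 22783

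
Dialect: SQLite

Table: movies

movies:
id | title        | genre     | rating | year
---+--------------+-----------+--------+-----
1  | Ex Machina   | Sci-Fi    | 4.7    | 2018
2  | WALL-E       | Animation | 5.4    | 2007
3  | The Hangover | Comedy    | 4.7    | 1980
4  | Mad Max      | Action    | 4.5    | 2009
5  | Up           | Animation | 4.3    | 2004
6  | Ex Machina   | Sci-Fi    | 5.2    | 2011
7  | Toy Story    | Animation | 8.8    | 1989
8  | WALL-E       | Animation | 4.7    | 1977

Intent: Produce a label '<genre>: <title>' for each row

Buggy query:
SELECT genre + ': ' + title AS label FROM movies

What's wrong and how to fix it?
Bug: '+' is numeric addition; on text columns SQLite converts them to 0 instead of concatenating

Fix: Use the || operator for string concatenation

Corrected query:
SELECT genre || ': ' || title AS label FROM movies

Result:
label               
--------------------
Sci-Fi: Ex Machina  
Animation: WALL-E   
Comedy: The Hangover
Action: Mad Max     
Animation: Up       
Sci-Fi: Ex Machina  
Animation: Toy Story
Animation: WALL-E   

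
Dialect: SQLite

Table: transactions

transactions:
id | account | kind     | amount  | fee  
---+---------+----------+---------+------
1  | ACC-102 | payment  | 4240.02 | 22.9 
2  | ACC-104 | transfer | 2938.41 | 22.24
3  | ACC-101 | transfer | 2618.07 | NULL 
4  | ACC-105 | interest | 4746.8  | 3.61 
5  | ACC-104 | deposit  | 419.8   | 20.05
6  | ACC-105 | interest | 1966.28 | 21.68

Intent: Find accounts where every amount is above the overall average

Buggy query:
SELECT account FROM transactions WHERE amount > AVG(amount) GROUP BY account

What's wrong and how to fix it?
Bug: AVG() is an aggregate; it can't sit directly in WHERE

Fix: Compute the overall average in a scalar subquery and compare each group's MIN against it in HAVING

Corrected query:
SELECT account FROM transactions GROUP BY account HAVING MIN(amount) > (SELECT AVG(amount) FROM transactions)

Result:
account
-------
ACC-102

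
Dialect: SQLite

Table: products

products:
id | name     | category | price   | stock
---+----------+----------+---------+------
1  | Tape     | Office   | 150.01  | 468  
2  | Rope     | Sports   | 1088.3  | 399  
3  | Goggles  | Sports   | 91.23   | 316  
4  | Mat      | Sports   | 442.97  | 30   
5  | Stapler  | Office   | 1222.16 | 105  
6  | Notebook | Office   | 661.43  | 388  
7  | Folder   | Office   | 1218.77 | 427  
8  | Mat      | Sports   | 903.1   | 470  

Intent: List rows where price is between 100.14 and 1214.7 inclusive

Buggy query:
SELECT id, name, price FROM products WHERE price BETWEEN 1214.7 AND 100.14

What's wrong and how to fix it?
Bug: BETWEEN expects the lower bound first; with 1214.7 AND 100.14 the range is empty

Fix: Write BETWEEN 100.14 AND 1214.7

Corrected query:
SELECT id, name, price FROM products WHERE price BETWEEN 100.14 AND 1214.7

Result:
id | name     | price 
---+----------+-------
1  | Tape     | 150.01
2  | Rope     | 1088.3
4  | Mat      | 442.97
6  | Notebook | 661.43
8  | Mat      | 903.1 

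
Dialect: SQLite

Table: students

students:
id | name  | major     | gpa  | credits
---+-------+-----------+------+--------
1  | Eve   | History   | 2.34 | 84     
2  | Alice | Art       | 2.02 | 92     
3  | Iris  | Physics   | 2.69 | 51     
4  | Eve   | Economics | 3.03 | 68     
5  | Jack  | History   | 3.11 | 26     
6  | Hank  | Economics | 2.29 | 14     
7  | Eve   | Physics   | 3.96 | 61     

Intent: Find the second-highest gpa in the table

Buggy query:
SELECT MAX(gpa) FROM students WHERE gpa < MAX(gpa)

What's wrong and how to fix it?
Bug: The inner MAX is an aggregate inside WHERE, which is not allowed

Fix: Put the inner MAX in a scalar subquery

Corrected query:
SELECT MAX(gpa) FROM students WHERE gpa < (SELECT MAX(gpa) FROM students)

Result:
MAX(gpa)
--------
3.11    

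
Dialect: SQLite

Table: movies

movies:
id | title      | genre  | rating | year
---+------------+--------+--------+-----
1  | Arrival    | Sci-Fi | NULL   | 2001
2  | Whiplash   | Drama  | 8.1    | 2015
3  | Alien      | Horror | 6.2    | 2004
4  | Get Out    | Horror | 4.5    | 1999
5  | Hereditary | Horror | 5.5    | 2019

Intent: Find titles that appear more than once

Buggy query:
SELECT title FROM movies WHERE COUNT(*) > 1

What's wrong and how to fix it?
Bug: WHERE can't reference COUNT(*); aggregates are computed after WHERE

Fix: Group first, then use HAVING for the count condition

Corrected query:
SELECT title FROM movies GROUP BY title HAVING COUNT(*) > 1

Result:
(no rows)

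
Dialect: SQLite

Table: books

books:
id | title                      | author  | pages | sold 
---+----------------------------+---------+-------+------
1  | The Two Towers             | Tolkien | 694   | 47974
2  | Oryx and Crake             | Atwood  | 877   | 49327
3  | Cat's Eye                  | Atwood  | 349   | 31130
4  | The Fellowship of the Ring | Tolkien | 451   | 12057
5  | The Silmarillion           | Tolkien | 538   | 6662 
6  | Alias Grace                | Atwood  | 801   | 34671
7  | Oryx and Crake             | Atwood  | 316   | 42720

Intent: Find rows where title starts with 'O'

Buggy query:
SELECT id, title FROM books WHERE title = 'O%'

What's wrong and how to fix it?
Bug: '=' compares the literal string including the % character; pattern matching needs LIKE

Fix: Replace '=' with LIKE so 'O%' is treated as a pattern

Corrected query:
SELECT id, title FROM books WHERE title LIKE 'O%'

Result:
id | title         
---+---------------
2  | Oryx and Crake
7  | Oryx and Crake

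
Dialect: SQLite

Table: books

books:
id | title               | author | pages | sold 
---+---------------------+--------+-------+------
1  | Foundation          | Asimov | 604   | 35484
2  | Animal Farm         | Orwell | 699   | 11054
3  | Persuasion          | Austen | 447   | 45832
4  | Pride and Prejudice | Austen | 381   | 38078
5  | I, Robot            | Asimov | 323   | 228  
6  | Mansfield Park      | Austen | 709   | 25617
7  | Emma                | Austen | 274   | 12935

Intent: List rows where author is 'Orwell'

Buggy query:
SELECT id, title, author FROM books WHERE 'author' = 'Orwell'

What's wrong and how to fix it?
Bug: 'author' in single quotes is a string literal, not the column; the comparison is literal-vs-literal and never true

Fix: Remove the quotes around the column name (or use double quotes for an identifier)

Corrected query:
SELECT id, title, author FROM books WHERE author = 'Orwell'

Result:
id | title       | author
---+-------------+-------
2  | Animal Farm | Orwell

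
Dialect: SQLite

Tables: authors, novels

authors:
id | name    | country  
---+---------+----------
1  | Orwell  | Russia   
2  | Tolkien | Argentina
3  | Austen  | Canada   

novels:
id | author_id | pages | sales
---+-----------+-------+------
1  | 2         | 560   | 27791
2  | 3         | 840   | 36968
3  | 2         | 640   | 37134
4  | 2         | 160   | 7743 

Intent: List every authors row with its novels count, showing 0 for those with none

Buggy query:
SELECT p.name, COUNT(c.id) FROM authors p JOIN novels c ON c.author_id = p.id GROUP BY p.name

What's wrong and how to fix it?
Bug: An inner join excludes parents with zero children

Fix: Switch to LEFT JOIN to retain unmatched parent rows

Corrected query:
SELECT p.name, COUNT(c.id) FROM authors p LEFT JOIN novels c ON c.author_id = p.id GROUP BY p.name

Result:
name    | COUNT(c.id)
--------+------------
Austen  | 1          
Orwell  | 0          
Tolkien | 3          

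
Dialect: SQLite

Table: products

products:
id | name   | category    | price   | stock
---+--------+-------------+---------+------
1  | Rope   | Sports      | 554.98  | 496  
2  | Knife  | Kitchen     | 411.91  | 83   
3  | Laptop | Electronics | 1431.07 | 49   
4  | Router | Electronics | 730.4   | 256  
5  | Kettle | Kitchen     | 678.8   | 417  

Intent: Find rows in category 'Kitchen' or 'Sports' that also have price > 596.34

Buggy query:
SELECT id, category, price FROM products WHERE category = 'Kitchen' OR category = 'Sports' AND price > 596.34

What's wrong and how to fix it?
Bug: Without parentheses, AND is evaluated before OR, so the price filter only applies to the 'Sports' branch

Fix: Add parentheses around the OR so the AND applies to both alternatives

Corrected query:
SELECT id, category, price FROM products WHERE (category = 'Kitchen' OR category = 'Sports') AND price > 596.34

Result:
id | category | price
---+----------+------
5  | Kitchen  | 678.8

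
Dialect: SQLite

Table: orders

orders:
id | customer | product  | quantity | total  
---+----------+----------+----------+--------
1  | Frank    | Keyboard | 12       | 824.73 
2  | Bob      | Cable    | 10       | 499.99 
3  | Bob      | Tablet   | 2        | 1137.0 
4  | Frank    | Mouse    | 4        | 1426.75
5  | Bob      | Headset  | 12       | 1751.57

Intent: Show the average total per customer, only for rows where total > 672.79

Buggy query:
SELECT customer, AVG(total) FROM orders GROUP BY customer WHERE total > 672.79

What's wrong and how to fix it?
Bug: WHERE cannot follow GROUP BY

Fix: Place WHERE between FROM and GROUP BY

Corrected query:
SELECT customer, AVG(total) FROM orders WHERE total > 672.79 GROUP BY customer

Result:
customer | AVG(total)
---------+-----------
Bob      | 1444.285  
Frank    | 1125.74   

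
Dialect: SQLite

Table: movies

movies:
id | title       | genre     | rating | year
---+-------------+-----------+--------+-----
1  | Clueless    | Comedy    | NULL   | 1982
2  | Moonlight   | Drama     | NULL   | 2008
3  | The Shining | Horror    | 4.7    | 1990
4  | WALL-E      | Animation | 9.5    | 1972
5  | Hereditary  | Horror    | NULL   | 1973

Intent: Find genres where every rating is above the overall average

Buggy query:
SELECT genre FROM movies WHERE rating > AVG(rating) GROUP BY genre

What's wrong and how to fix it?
Bug: AVG() is an aggregate; it can't sit directly in WHERE

Fix: Use a subquery for AVG and a HAVING MIN(...) filter so the condition holds for every row in the group

Corrected query:
SELECT genre FROM movies GROUP BY genre HAVING MIN(rating) > (SELECT AVG(rating) FROM movies)

Result:
genre    
---------
Animation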